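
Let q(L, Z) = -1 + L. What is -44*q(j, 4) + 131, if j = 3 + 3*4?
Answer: -485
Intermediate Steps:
j = 15 (j = 3 + 12 = 15)
-44*q(j, 4) + 131 = -44*(-1 + 15) + 131 = -44*14 + 131 = -616 + 131 = -485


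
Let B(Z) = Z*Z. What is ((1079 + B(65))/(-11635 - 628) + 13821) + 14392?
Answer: 345970715/12263 ≈ 28213.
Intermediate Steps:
B(Z) = Z²
((1079 + B(65))/(-11635 - 628) + 13821) + 14392 = ((1079 + 65²)/(-11635 - 628) + 13821) + 14392 = ((1079 + 4225)/(-12263) + 13821) + 14392 = (5304*(-1/12263) + 13821) + 14392 = (-5304/12263 + 13821) + 14392 = 169481619/12263 + 14392 = 345970715/12263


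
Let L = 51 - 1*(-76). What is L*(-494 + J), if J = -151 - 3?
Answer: -82296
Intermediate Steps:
J = -154
L = 127 (L = 51 + 76 = 127)
L*(-494 + J) = 127*(-494 - 154) = 127*(-648) = -82296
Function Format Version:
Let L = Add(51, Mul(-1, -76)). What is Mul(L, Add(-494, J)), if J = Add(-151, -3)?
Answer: -82296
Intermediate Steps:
J = -154
L = 127 (L = Add(51, 76) = 127)
Mul(L, Add(-494, J)) = Mul(127, Add(-494, -154)) = Mul(127, -648) = -82296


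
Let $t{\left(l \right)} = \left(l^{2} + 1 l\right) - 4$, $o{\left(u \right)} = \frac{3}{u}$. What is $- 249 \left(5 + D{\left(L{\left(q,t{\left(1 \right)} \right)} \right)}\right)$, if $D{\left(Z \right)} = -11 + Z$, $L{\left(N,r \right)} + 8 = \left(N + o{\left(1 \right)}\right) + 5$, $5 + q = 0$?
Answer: $2739$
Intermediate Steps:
$q = -5$ ($q = -5 + 0 = -5$)
$t{\left(l \right)} = -4 + l + l^{2}$ ($t{\left(l \right)} = \left(l^{2} + l\right) - 4 = \left(l + l^{2}\right) - 4 = -4 + l + l^{2}$)
$L{\left(N,r \right)} = N$ ($L{\left(N,r \right)} = -8 + \left(\left(N + \frac{3}{1}\right) + 5\right) = -8 + \left(\left(N + 3 \cdot 1\right) + 5\right) = -8 + \left(\left(N + 3\right) + 5\right) = -8 + \left(\left(3 + N\right) + 5\right) = -8 + \left(8 + N\right) = N$)
$- 249 \left(5 + D{\left(L{\left(q,t{\left(1 \right)} \right)} \right)}\right) = - 249 \left(5 - 16\right) = \left(-249\right) \left(-11\right) = 2739$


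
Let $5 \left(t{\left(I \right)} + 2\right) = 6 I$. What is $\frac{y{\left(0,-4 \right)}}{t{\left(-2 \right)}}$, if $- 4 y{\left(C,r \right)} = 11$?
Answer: $\frac{5}{8} \approx 0.625$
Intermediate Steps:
$y{\left(C,r \right)} = - \frac{11}{4}$ ($y{\left(C,r \right)} = \left(- \frac{1}{4}\right) 11 = - \frac{11}{4}$)
$t{\left(I \right)} = -2 + \frac{6 I}{5}$
$\frac{y{\left(0,-4 \right)}}{t{\left(-2 \right)}} = \frac{1}{-2 + \frac{6}{5} \left(-2\right)} \left(- \frac{11}{4}\right) = \frac{1}{-2 - \frac{12}{5}} \left(- \frac{11}{4}\right) = \frac{1}{- \frac{22}{5}} \left(- \frac{11}{4}\right) = \left(- \frac{5}{22}\right) \left(- \frac{11}{4}\right) = \frac{5}{8}$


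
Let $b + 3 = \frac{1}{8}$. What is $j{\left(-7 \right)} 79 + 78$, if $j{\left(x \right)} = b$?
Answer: $- \frac{1193}{8} \approx -149.13$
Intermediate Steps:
$b = - \frac{23}{8}$ ($b = -3 + \frac{1}{8} = - \frac{23}{8} \approx -2.875$)
$j{\left(x \right)} = - \frac{23}{8}$
$j{\left(-7 \right)} 79 + 78 = \left(- \frac{23}{8}\right) 79 + 78 = - \frac{1817}{8} + 78 = - \frac{1193}{8}$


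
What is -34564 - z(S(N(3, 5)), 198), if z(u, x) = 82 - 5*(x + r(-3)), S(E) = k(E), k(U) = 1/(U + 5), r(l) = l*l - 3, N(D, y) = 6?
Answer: -33626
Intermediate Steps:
r(l) = -3 + l² (r(l) = l² - 3 = -3 + l²)
k(U) = 1/(5 + U)
S(E) = 1/(5 + E)
z(u, x) = 52 - 5*x (z(u, x) = 82 - 5*(x + (-3 + (-3)²)) = 82 - 5*(x + (-3 + 9)) = 82 - 5*(x + 6) = 82 - 5*(6 + x) = 82 - (30 + 5*x) = 82 + (-30 - 5*x) = 52 - 5*x)
-34564 - z(S(N(3, 5)), 198) = -34564 - (52 - 5*198) = -34564 - (52 - 990) = -34564 - 1*(-938) = -34564 + 938 = -33626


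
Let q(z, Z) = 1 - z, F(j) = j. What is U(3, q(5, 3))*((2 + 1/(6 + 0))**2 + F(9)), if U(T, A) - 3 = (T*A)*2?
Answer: -3451/12 ≈ -287.58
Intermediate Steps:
U(T, A) = 3 + 2*A*T (U(T, A) = 3 + (T*A)*2 = 3 + (A*T)*2 = 3 + 2*A*T)
U(3, q(5, 3))*((2 + 1/(6 + 0))**2 + F(9)) = (3 + 2*(1 - 1*5)*3)*((2 + 1/(6 + 0))**2 + 9) = (3 + 2*(1 - 5)*3)*((2 + 1/6)**2 + 9) = (3 + 2*(-4)*3)*((2 + 1/6)**2 + 9) = (3 - 24)*((13/6)**2 + 9) = -21*(169/36 + 9) = -21*493/36 = -3451/12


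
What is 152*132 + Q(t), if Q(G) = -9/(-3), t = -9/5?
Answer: 20067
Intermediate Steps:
t = -9/5 (t = -9*⅕ = -9/5 ≈ -1.8000)
Q(G) = 3 (Q(G) = -9*(-⅓) = 3)
152*132 + Q(t) = 152*132 + 3 = 20064 + 3 = 20067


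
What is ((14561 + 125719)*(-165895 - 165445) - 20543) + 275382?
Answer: -46480120361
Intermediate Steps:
((14561 + 125719)*(-165895 - 165445) - 20543) + 275382 = (140280*(-331340) - 20543) + 275382 = (-46480375200 - 20543) + 275382 = -46480395743 + 275382 = -46480120361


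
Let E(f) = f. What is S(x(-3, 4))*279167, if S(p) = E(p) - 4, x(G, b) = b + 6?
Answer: 1675002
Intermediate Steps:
x(G, b) = 6 + b
S(p) = -4 + p (S(p) = p - 4 = -4 + p)
S(x(-3, 4))*279167 = (-4 + (6 + 4))*279167 = (-4 + 10)*279167 = 6*279167 = 1675002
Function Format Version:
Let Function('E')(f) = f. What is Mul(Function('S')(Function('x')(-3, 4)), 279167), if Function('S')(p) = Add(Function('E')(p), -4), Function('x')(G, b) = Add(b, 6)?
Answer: 1675002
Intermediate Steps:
Function('x')(G, b) = Add(6, b)
Function('S')(p) = Add(-4, p) (Function('S')(p) = Add(p, -4) = Add(-4, p))
Mul(Function('S')(Function('x')(-3, 4)), 279167) = Mul(Add(-4, Add(6, 4)), 279167) = Mul(Add(-4, 10), 279167) = Mul(6, 279167) = 1675002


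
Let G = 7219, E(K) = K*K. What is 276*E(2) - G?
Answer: -6115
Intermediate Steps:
E(K) = K²
276*E(2) - G = 276*2² - 1*7219 = 276*4 - 7219 = 1104 - 7219 = -6115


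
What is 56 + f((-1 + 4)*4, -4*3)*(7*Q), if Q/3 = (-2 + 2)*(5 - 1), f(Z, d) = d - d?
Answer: 56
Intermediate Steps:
f(Z, d) = 0
Q = 0 (Q = 3*((-2 + 2)*(5 - 1)) = 3*(0*4) = 3*0 = 0)
56 + f((-1 + 4)*4, -4*3)*(7*Q) = 56 + 0*(7*0) = 56 + 0*0 = 56 + 0 = 56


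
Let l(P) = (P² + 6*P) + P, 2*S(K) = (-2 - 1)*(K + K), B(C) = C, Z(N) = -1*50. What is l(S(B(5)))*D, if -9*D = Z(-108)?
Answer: 2000/3 ≈ 666.67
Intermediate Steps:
Z(N) = -50
S(K) = -3*K (S(K) = ((-2 - 1)*(K + K))/2 = (-6*K)/2 = -3*K)
l(P) = P² + 7*P
D = 50/9 (D = -⅑*(-50) = 50/9 ≈ 5.5556)
l(S(B(5)))*D = ((-3*5)*(7 - 3*5))*(50/9) = -15*(7 - 15)*(50/9) = -15*(-8)*(50/9) = 120*(50/9) = 2000/3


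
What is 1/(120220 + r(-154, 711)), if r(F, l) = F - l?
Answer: 1/119355 ≈ 8.3784e-6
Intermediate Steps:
1/(120220 + r(-154, 711)) = 1/(120220 + (-154 - 1*711)) = 1/(120220 + (-154 - 711)) = 1/(120220 - 865) = 1/119355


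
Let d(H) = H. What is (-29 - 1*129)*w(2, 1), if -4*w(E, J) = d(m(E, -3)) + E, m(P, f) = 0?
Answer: 79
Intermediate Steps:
w(E, J) = -E/4 (w(E, J) = -(0 + E)/4 = -E/4)
(-29 - 1*129)*w(2, 1) = (-29 - 1*129)*(-¼*2) = (-29 - 129)*(-½) = -158*(-½) = 79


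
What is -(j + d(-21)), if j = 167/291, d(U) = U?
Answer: 5944/291 ≈ 20.426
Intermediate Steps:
j = 167/291 (j = 167*(1/291) = 167/291 ≈ 0.57388)
-(j + d(-21)) = -(167/291 - 21) = -1*(-5944/291) = 5944/291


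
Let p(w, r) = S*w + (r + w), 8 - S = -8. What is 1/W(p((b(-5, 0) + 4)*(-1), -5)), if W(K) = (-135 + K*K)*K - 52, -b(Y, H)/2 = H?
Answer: -1/379214 ≈ -2.6370e-6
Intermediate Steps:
b(Y, H) = -2*H
S = 16 (S = 8 - 1*(-8) = 8 + 8 = 16)
p(w, r) = r + 17*w (p(w, r) = 16*w + (r + w) = r + 17*w)
W(K) = -52 + K*(-135 + K²) (W(K) = (-135 + K²)*K - 52 = K*(-135 + K²) - 52 = -52 + K*(-135 + K²))
1/W(p((b(-5, 0) + 4)*(-1), -5)) = 1/(-52 + (-5 + 17*((-2*0 + 4)*(-1)))³ - 135*(-5 + 17*((-2*0 + 4)*(-1)))) = 1/(-52 + (-5 + 17*((0 + 4)*(-1)))³ - 135*(-5 + 17*((0 + 4)*(-1)))) = 1/(-52 + (-5 + 17*(4*(-1)))³ - 135*(-5 + 17*(4*(-1)))) = 1/(-52 + (-5 + 17*(-4))³ - 135*(-5 + 17*(-4))) = 1/(-52 + (-5 - 68)³ - 135*(-5 - 68)) = 1/(-52 + (-73)³ - 135*(-73)) = 1/(-52 - 389017 + 9855) = 1/(-379214) = -1/379214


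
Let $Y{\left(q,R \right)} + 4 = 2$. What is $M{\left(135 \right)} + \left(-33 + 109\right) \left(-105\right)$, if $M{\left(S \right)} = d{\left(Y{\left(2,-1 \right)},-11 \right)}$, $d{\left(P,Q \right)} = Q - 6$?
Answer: $-7997$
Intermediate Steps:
$Y{\left(q,R \right)} = -2$ ($Y{\left(q,R \right)} = -4 + 2 = -2$)
$d{\left(P,Q \right)} = -6 + Q$ ($d{\left(P,Q \right)} = Q - 6 = -6 + Q$)
$M{\left(S \right)} = -17$ ($M{\left(S \right)} = -6 - 11 = -17$)
$M{\left(135 \right)} + \left(-33 + 109\right) \left(-105\right) = -17 + \left(-33 + 109\right) \left(-105\right) = -17 + 76 \left(-105\right) = -17 - 7980 = -7997$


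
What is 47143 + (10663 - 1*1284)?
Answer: 56522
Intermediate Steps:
47143 + (10663 - 1*1284) = 47143 + (10663 - 1284) = 47143 + 9379 = 56522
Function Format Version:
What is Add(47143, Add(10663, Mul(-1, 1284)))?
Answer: 56522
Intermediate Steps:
Add(47143, Add(10663, Mul(-1, 1284))) = Add(47143, Add(10663, -1284)) = Add(47143, 9379) = 56522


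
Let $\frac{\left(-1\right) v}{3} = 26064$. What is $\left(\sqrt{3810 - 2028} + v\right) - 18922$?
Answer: $-97114 + 9 \sqrt{22} \approx -97072.0$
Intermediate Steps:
$v = -78192$ ($v = \left(-3\right) 26064 = -78192$)
$\left(\sqrt{3810 - 2028} + v\right) - 18922 = \left(\sqrt{3810 - 2028} - 78192\right) - 18922 = \left(\sqrt{1782} - 78192\right) - 18922 = \left(9 \sqrt{22} - 78192\right) - 18922 = \left(-78192 + 9 \sqrt{22}\right) - 18922 = -97114 + 9 \sqrt{22}$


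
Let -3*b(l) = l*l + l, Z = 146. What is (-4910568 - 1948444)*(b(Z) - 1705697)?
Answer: 11748465563212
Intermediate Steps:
b(l) = -l/3 - l²/3 (b(l) = -(l*l + l)/3 = -(l² + l)/3 = -(l + l²)/3 = -l/3 - l²/3)
(-4910568 - 1948444)*(b(Z) - 1705697) = (-4910568 - 1948444)*(-⅓*146*(1 + 146) - 1705697) = -6859012*(-⅓*146*147 - 1705697) = -6859012*(-7154 - 1705697) = -6859012*(-1712851) = 11748465563212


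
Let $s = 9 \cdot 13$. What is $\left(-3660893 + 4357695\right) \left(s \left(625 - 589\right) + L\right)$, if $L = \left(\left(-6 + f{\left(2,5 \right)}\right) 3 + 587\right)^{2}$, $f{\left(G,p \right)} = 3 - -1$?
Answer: $238148109946$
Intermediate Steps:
$s = 117$
$f{\left(G,p \right)} = 4$ ($f{\left(G,p \right)} = 3 + 1 = 4$)
$L = 337561$ ($L = \left(\left(-6 + 4\right) 3 + 587\right)^{2} = \left(\left(-2\right) 3 + 587\right)^{2} = \left(-6 + 587\right)^{2} = 581^{2} = 337561$)
$\left(-3660893 + 4357695\right) \left(s \left(625 - 589\right) + L\right) = \left(-3660893 + 4357695\right) \left(117 \left(625 - 589\right) + 337561\right) = 696802 \left(117 \cdot 36 + 337561\right) = 696802 \left(4212 + 337561\right) = 696802 \cdot 341773 = 238148109946$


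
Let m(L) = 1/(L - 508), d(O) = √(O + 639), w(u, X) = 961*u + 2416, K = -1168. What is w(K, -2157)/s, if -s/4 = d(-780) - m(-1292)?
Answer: 504014400/456840001 - 907225920000*I*√141/456840001 ≈ 1.1033 - 23581.0*I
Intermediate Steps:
w(u, X) = 2416 + 961*u
d(O) = √(639 + O)
m(L) = 1/(-508 + L)
s = -1/450 - 4*I*√141 (s = -4*(√(639 - 780) - 1/(-508 - 1292)) = -4*(√(-141) - 1/(-1800)) = -4*(I*√141 - 1*(-1/1800)) = -4*(I*√141 + 1/1800) = -4*(1/1800 + I*√141) = -1/450 - 4*I*√141 ≈ -0.0022222 - 47.497*I)
w(K, -2157)/s = (2416 + 961*(-1168))/(-1/450 - 4*I*√141) = (2416 - 1122448)/(-1/450 - 4*I*√141) = -1120032/(-1/450 - 4*I*√141)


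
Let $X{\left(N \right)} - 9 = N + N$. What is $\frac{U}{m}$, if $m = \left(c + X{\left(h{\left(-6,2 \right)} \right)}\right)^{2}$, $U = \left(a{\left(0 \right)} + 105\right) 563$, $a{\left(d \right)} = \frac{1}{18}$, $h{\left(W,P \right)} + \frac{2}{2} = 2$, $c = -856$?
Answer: $\frac{1064633}{12852450} \approx 0.082835$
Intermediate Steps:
$h{\left(W,P \right)} = 1$ ($h{\left(W,P \right)} = -1 + 2 = 1$)
$X{\left(N \right)} = 9 + 2 N$ ($X{\left(N \right)} = 9 + \left(N + N\right) = 9 + 2 N$)
$a{\left(d \right)} = \frac{1}{18}$
$U = \frac{1064633}{18}$ ($U = \left(\frac{1}{18} + 105\right) 563 = \frac{1891}{18} \cdot 563 = \frac{1064633}{18} \approx 59146.0$)
$m = 714025$ ($m = \left(-856 + \left(9 + 2 \cdot 1\right)\right)^{2} = \left(-856 + \left(9 + 2\right)\right)^{2} = \left(-856 + 11\right)^{2} = \left(-845\right)^{2} = 714025$)
$\frac{U}{m} = \frac{1064633}{18 \cdot 714025} = \frac{1064633}{18} \cdot \frac{1}{714025} = \frac{1064633}{12852450}$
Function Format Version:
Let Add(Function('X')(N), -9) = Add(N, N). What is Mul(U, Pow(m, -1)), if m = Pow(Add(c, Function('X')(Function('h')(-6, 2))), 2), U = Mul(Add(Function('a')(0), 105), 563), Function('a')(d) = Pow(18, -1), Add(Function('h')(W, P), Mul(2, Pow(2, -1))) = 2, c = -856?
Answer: Rational(1064633, 12852450) ≈ 0.082835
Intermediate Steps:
Function('h')(W, P) = 1 (Function('h')(W, P) = Add(-1, 2) = 1)
Function('X')(N) = Add(9, Mul(2, N)) (Function('X')(N) = Add(9, Add(N, N)) = Add(9, Mul(2, N)))
Function('a')(d) = Rational(1, 18)
U = Rational(1064633, 18) (U = Mul(Add(Rational(1, 18), 105), 563) = Mul(Rational(1891, 18), 563) = Rational(1064633, 18) ≈ 59146.)
m = 714025 (m = Pow(Add(-856, Add(9, Mul(2, 1))), 2) = Pow(Add(-856, Add(9, 2)), 2) = Pow(Add(-856, 11), 2) = Pow(-845, 2) = 714025)
Mul(U, Pow(m, -1)) = Mul(Rational(1064633, 18), Pow(714025, -1)) = Mul(Rational(1064633, 18), Rational(1, 714025)) = Rational(1064633, 12852450)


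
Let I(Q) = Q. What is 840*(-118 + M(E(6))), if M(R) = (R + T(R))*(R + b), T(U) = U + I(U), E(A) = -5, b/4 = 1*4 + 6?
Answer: -540120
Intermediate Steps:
b = 40 (b = 4*(1*4 + 6) = 4*(4 + 6) = 4*10 = 40)
T(U) = 2*U (T(U) = U + U = 2*U)
M(R) = 3*R*(40 + R) (M(R) = (R + 2*R)*(R + 40) = (3*R)*(40 + R) = 3*R*(40 + R))
840*(-118 + M(E(6))) = 840*(-118 + 3*(-5)*(40 - 5)) = 840*(-118 + 3*(-5)*35) = 840*(-118 - 525) = 840*(-643) = -540120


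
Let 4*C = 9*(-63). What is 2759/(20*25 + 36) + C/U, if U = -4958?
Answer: 51325/9916 ≈ 5.1760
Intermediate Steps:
C = -567/4 (C = (9*(-63))/4 = (¼)*(-567) = -567/4 ≈ -141.75)
2759/(20*25 + 36) + C/U = 2759/(20*25 + 36) - 567/4/(-4958) = 2759/(500 + 36) - 567/4*(-1/4958) = 2759/536 + 567/19832 = 51325/9916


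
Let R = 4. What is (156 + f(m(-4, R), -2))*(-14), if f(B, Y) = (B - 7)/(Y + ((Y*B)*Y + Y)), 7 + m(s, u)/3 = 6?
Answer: -8771/4 ≈ -2192.8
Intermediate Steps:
m(s, u) = -3 (m(s, u) = -21 + 3*6 = -21 + 18 = -3)
f(B, Y) = (-7 + B)/(2*Y + B*Y**2) (f(B, Y) = (-7 + B)/(Y + ((B*Y)*Y + Y)) = (-7 + B)/(Y + (B*Y**2 + Y)) = (-7 + B)/(Y + (Y + B*Y**2)) = (-7 + B)/(2*Y + B*Y**2))
(156 + f(m(-4, R), -2))*(-14) = (156 + (-7 - 3)/((-2)*(2 - 3*(-2))))*(-14) = (156 - 1/2*(-10)/(2 + 6))*(-14) = (156 - 1/2*(-10)/8)*(-14) = (156 - 1/2*1/8*(-10))*(-14) = (156 + 5/8)*(-14) = (1253/8)*(-14) = -8771/4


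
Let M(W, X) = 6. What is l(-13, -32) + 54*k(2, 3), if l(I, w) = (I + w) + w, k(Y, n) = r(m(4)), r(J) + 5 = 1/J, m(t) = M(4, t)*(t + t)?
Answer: -2767/8 ≈ -345.88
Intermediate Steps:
m(t) = 12*t (m(t) = 6*(t + t) = 6*(2*t) = 12*t)
r(J) = -5 + 1/J
k(Y, n) = -239/48 (k(Y, n) = -5 + 1/(12*4) = -5 + 1/48 = -239/48)
l(I, w) = I + 2*w
l(-13, -32) + 54*k(2, 3) = (-13 + 2*(-32)) + 54*(-239/48) = (-13 - 64) - 2151/8 = -77 - 2151/8 = -2767/8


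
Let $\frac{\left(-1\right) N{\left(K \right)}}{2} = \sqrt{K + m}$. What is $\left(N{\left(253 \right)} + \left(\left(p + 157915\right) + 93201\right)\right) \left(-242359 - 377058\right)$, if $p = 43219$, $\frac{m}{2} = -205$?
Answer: $-182316102695 + 1238834 i \sqrt{157} \approx -1.8232 \cdot 10^{11} + 1.5523 \cdot 10^{7} i$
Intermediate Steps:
$m = -410$ ($m = 2 \left(-205\right) = -410$)
$N{\left(K \right)} = - 2 \sqrt{-410 + K}$ ($N{\left(K \right)} = - 2 \sqrt{K - 410} = - 2 \sqrt{-410 + K}$)
$\left(N{\left(253 \right)} + \left(\left(p + 157915\right) + 93201\right)\right) \left(-242359 - 377058\right) = \left(- 2 \sqrt{-410 + 253} + \left(\left(43219 + 157915\right) + 93201\right)\right) \left(-242359 - 377058\right) = \left(- 2 \sqrt{-157} + \left(201134 + 93201\right)\right) \left(-619417\right) = \left(- 2 i \sqrt{157} + 294335\right) \left(-619417\right) = \left(294335 - 2 i \sqrt{157}\right) \left(-619417\right) = -182316102695 + 1238834 i \sqrt{157}$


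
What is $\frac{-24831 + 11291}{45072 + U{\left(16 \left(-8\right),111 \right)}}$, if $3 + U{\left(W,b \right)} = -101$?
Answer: $- \frac{3385}{11242} \approx -0.3011$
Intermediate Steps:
$U{\left(W,b \right)} = -104$ ($U{\left(W,b \right)} = -3 - 101 = -104$)
$\frac{-24831 + 11291}{45072 + U{\left(16 \left(-8\right),111 \right)}} = \frac{-24831 + 11291}{45072 - 104} = - \frac{13540}{44968} = \left(-13540\right) \frac{1}{44968} = - \frac{3385}{11242}$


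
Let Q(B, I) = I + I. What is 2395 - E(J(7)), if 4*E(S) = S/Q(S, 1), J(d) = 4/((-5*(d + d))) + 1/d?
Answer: 670597/280 ≈ 2395.0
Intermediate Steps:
Q(B, I) = 2*I
J(d) = 3/(5*d) (J(d) = 4/((-10*d)) + 1/d = 4*(-1/(10*d)) + 1/d = -2/(5*d) + 1/d = 3/(5*d))
E(S) = S/8 (E(S) = (S/((2*1)))/4 = (S/2)/4 = S/8)
2395 - E(J(7)) = 2395 - (⅗)/7/8 = 2395 - (⅗)*(⅐)/8 = 2395 - 3/(8*35) = 2395 - 1*3/280 = 2395 - 3/280 = 670597/280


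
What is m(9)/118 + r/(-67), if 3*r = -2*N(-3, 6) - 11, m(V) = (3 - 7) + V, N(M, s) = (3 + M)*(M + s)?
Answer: 2303/23718 ≈ 0.097099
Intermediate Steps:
m(V) = -4 + V
r = -11/3 (r = (-2*((-3)² + 3*(-3) + 3*6 - 3*6) - 11)/3 = (-2*(9 - 9 + 18 - 18) - 11)/3 = (-2*0 - 11)/3 = (0 - 11)/3 = (⅓)*(-11) = -11/3 ≈ -3.6667)
m(9)/118 + r/(-67) = (-4 + 9)/118 - 11/3/(-67) = 5*(1/118) - 11/3*(-1/67) = 5/118 + 11/201 = 2303/23718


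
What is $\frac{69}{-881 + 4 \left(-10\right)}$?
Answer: $- \frac{23}{307} \approx -0.074919$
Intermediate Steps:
$\frac{69}{-881 + 4 \left(-10\right)} = \frac{69}{-881 - 40} = \frac{69}{-921} = 69 \left(- \frac{1}{921}\right) = - \frac{23}{307}$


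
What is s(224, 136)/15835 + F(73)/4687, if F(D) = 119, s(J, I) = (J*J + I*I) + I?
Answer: 324387461/74218645 ≈ 4.3707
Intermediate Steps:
s(J, I) = I + I² + J² (s(J, I) = (J² + I²) + I = (I² + J²) + I = I + I² + J²)
s(224, 136)/15835 + F(73)/4687 = (136 + 136² + 224²)/15835 + 119/4687 = (136 + 18496 + 50176)*(1/15835) + 119*(1/4687) = 68808*(1/15835) + 119/4687 = 68808/15835 + 119/4687 = 324387461/74218645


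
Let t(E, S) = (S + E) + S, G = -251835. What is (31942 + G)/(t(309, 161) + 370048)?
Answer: -219893/370679 ≈ -0.59322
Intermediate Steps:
t(E, S) = E + 2*S (t(E, S) = (E + S) + S = E + 2*S)
(31942 + G)/(t(309, 161) + 370048) = (31942 - 251835)/((309 + 2*161) + 370048) = -219893/((309 + 322) + 370048) = -219893/(631 + 370048) = -219893/370679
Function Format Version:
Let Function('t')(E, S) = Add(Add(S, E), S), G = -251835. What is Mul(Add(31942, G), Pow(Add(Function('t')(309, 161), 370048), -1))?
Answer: Rational(-219893, 370679) ≈ -0.59322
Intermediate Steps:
Function('t')(E, S) = Add(E, Mul(2, S)) (Function('t')(E, S) = Add(Add(E, S), S) = Add(E, Mul(2, S)))
Mul(Add(31942, G), Pow(Add(Function('t')(309, 161), 370048), -1)) = Mul(Add(31942, -251835), Pow(Add(Add(309, Mul(2, 161)), 370048), -1)) = Mul(-219893, Pow(Add(Add(309, 322), 370048), -1)) = Mul(-219893, Pow(Add(631, 370048), -1)) = Mul(-219893, Pow(370679, -1)) = Mul(-219893, Rational(1, 370679)) = Rational(-219893, 370679)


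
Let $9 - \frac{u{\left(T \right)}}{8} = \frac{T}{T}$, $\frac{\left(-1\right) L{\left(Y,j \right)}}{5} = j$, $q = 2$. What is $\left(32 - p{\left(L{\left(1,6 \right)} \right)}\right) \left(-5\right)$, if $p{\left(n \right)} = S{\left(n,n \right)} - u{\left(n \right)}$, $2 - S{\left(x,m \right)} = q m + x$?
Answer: $-20$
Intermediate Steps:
$L{\left(Y,j \right)} = - 5 j$
$u{\left(T \right)} = 64$ ($u{\left(T \right)} = 72 - 8 \frac{T}{T} = 72 - 8 = 64$)
$S{\left(x,m \right)} = 2 - x - 2 m$ ($S{\left(x,m \right)} = 2 - \left(2 m + x\right) = 2 - \left(x + 2 m\right) = 2 - x - 2 m$)
$p{\left(n \right)} = -62 - 3 n$ ($p{\left(n \right)} = \left(2 - n - 2 n\right) - 64 = \left(2 - 3 n\right) - 64 = -62 - 3 n$)
$\left(32 - p{\left(L{\left(1,6 \right)} \right)}\right) \left(-5\right) = \left(32 - \left(-62 - 3 \left(\left(-5\right) 6\right)\right)\right) \left(-5\right) = \left(32 - \left(-62 - -90\right)\right) \left(-5\right) = \left(32 - \left(-62 + 90\right)\right) \left(-5\right) = \left(32 - 28\right) \left(-5\right) = 4 \left(-5\right) = -20$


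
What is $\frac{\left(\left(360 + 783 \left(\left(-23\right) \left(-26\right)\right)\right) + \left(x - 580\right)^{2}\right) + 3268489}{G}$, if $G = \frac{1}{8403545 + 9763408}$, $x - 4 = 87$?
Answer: $72235511186412$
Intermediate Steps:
$x = 91$ ($x = 4 + 87 = 91$)
$G = \frac{1}{18166953} \approx 5.5045 \cdot 10^{-8}$
$\frac{\left(\left(360 + 783 \left(\left(-23\right) \left(-26\right)\right)\right) + \left(x - 580\right)^{2}\right) + 3268489}{G} = \left(\left(\left(360 + 783 \left(\left(-23\right) \left(-26\right)\right)\right) + \left(91 - 580\right)^{2}\right) + 3268489\right) \frac{1}{\frac{1}{18166953}} = \left(\left(\left(360 + 783 \cdot 598\right) + \left(-489\right)^{2}\right) + 3268489\right) 18166953 = \left(\left(\left(360 + 468234\right) + 239121\right) + 3268489\right) 18166953 = \left(\left(468594 + 239121\right) + 3268489\right) 18166953 = \left(707715 + 3268489\right) 18166953 = 3976204 \cdot 18166953 = 72235511186412$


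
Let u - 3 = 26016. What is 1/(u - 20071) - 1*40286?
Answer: -239621127/5948 ≈ -40286.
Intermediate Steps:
u = 26019 (u = 3 + 26016 = 26019)
1/(u - 20071) - 1*40286 = 1/(26019 - 20071) - 1*40286 = 1/5948 - 40286 = -239621127/5948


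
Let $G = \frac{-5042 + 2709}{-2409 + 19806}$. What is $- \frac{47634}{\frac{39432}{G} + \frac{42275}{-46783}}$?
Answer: $\frac{5199000497526}{32093166640207} \approx 0.162$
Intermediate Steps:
$G = - \frac{2333}{17397} \approx -0.1341$
$- \frac{47634}{\frac{39432}{G} + \frac{42275}{-46783}} = - \frac{47634}{\frac{39432}{- \frac{2333}{17397}} + \frac{42275}{-46783}} = - \frac{47634}{39432 \left(- \frac{17397}{2333}\right) + 42275 \left(- \frac{1}{46783}\right)} = - \frac{47634}{- \frac{685998504}{2333} - \frac{42275}{46783}} = - \frac{47634}{- \frac{32093166640207}{109144739}} = \left(-47634\right) \left(- \frac{109144739}{32093166640207}\right) = \frac{5199000497526}{32093166640207}$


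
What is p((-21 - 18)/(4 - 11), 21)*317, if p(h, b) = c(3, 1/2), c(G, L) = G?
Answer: 951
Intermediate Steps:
p(h, b) = 3
p((-21 - 18)/(4 - 11), 21)*317 = 3*317 = 951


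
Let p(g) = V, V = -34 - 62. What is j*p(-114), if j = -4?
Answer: 384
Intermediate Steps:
V = -96
p(g) = -96
j*p(-114) = -4*(-96) = 384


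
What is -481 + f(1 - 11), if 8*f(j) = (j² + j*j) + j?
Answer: -1829/4 ≈ -457.25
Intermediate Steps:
f(j) = j²/4 + j/8 (f(j) = ((j² + j*j) + j)/8 = ((j² + j²) + j)/8 = (2*j² + j)/8 = (j + 2*j²)/8 = j²/4 + j/8)
-481 + f(1 - 11) = -481 + (1 - 11)*(1 + 2*(1 - 11))/8 = -481 + (⅛)*(-10)*(1 + 2*(-10)) = -481 + (⅛)*(-10)*(1 - 20) = -481 + (⅛)*(-10)*(-19) = -481 + 95/4 = -1829/4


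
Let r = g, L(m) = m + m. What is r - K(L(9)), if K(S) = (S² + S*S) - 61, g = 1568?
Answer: 981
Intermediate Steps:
L(m) = 2*m
r = 1568
K(S) = -61 + 2*S² (K(S) = (S² + S²) - 61 = 2*S² - 61 = -61 + 2*S²)
r - K(L(9)) = 1568 - (-61 + 2*(2*9)²) = 1568 - (-61 + 2*18²) = 1568 - (-61 + 2*324) = 1568 - (-61 + 648) = 1568 - 1*587 = 1568 - 587 = 981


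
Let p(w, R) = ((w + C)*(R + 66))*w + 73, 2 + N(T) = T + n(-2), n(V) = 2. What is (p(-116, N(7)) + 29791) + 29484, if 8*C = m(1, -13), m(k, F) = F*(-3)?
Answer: 2000709/2 ≈ 1.0004e+6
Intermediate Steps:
m(k, F) = -3*F
C = 39/8 (C = (-3*(-13))/8 = (1/8)*39 = 39/8 ≈ 4.8750)
N(T) = T (N(T) = -2 + (T + 2) = -2 + (2 + T) = T)
p(w, R) = 73 + w*(66 + R)*(39/8 + w) (p(w, R) = ((w + 39/8)*(R + 66))*w + 73 = ((39/8 + w)*(66 + R))*w + 73 = ((66 + R)*(39/8 + w))*w + 73 = w*(66 + R)*(39/8 + w) + 73 = 73 + w*(66 + R)*(39/8 + w))
(p(-116, N(7)) + 29791) + 29484 = ((73 + 66*(-116)**2 + (1287/4)*(-116) + 7*(-116)**2 + (39/8)*7*(-116)) + 29791) + 29484 = ((73 + 66*13456 - 37323 + 7*13456 - 7917/2) + 29791) + 29484 = ((73 + 888096 - 37323 + 94192 - 7917/2) + 29791) + 29484 = (1882159/2 + 29791) + 29484 = 1941741/2 + 29484 = 2000709/2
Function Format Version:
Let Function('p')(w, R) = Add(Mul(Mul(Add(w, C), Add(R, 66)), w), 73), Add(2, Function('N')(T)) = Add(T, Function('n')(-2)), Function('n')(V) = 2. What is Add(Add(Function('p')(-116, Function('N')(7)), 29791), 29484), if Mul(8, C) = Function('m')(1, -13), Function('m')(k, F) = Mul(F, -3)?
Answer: Rational(2000709, 2) ≈ 1.0004e+6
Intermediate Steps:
Function('m')(k, F) = Mul(-3, F)
C = Rational(39, 8) (C = Mul(Rational(1, 8), Mul(-3, -13)) = Mul(Rational(1, 8), 39) = Rational(39, 8) ≈ 4.8750)
Function('N')(T) = T (Function('N')(T) = Add(-2, Add(T, 2)) = Add(-2, Add(2, T)) = T)
Function('p')(w, R) = Add(73, Mul(w, Add(66, R), Add(Rational(39, 8), w))) (Function('p')(w, R) = Add(Mul(Mul(Add(w, Rational(39, 8)), Add(R, 66)), w), 73) = Add(Mul(Mul(Add(Rational(39, 8), w), Add(66, R)), w), 73) = Add(Mul(Mul(Add(66, R), Add(Rational(39, 8), w)), w), 73) = Add(Mul(w, Add(66, R), Add(Rational(39, 8), w)), 73) = Add(73, Mul(w, Add(66, R), Add(Rational(39, 8), w))))
Add(Add(Function('p')(-116, Function('N')(7)), 29791), 29484) = Add(Add(Add(73, Mul(66, Pow(-116, 2)), Mul(Rational(1287, 4), -116), Mul(7, Pow(-116, 2)), Mul(Rational(39, 8), 7, -116)), 29791), 29484) = Add(Add(Add(73, Mul(66, 13456), -37323, Mul(7, 13456), Rational(-7917, 2)), 29791), 29484) = Add(Add(Add(73, 888096, -37323, 94192, Rational(-7917, 2)), 29791), 29484) = Add(Add(Rational(1882159, 2), 29791), 29484) = Add(Rational(1941741, 2), 29484) = Rational(2000709, 2)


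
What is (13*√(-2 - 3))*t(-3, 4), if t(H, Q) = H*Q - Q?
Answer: -208*I*√5 ≈ -465.1*I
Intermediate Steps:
t(H, Q) = -Q + H*Q
(13*√(-2 - 3))*t(-3, 4) = (13*√(-2 - 3))*(4*(-1 - 3)) = (13*√(-5))*(4*(-4)) = (13*(I*√5))*(-16) = (13*I*√5)*(-16) = -208*I*√5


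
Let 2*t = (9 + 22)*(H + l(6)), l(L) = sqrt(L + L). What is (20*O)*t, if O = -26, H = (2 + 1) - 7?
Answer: 32240 - 16120*sqrt(3) ≈ 4319.3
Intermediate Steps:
H = -4 (H = 3 - 7 = -4)
l(L) = sqrt(2)*sqrt(L) (l(L) = sqrt(2*L) = sqrt(2)*sqrt(L))
t = -62 + 31*sqrt(3) (t = ((9 + 22)*(-4 + sqrt(2)*sqrt(6)))/2 = (31*(-4 + 2*sqrt(3)))/2 = (-124 + 62*sqrt(3))/2 = -62 + 31*sqrt(3) ≈ -8.3064)
(20*O)*t = (20*(-26))*(-62 + 31*sqrt(3)) = -520*(-62 + 31*sqrt(3)) = 32240 - 16120*sqrt(3)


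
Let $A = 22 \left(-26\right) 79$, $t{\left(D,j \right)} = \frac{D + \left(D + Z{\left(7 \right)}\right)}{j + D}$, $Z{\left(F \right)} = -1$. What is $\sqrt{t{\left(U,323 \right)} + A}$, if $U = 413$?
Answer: $\frac{i \sqrt{1529846978}}{184} \approx 212.57 i$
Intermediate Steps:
$t{\left(D,j \right)} = \frac{-1 + 2 D}{D + j}$ ($t{\left(D,j \right)} = \frac{D + \left(D - 1\right)}{j + D} = \frac{D + \left(-1 + D\right)}{D + j} = \frac{-1 + 2 D}{D + j}$)
$A = -45188$ ($A = \left(-572\right) 79 = -45188$)
$\sqrt{t{\left(U,323 \right)} + A} = \sqrt{\frac{-1 + 2 \cdot 413}{413 + 323} - 45188} = \sqrt{\frac{-1 + 826}{736} - 45188} = \sqrt{\frac{1}{736} \cdot 825 - 45188} = \sqrt{\frac{825}{736} - 45188} = \sqrt{- \frac{33257543}{736}} = \frac{i \sqrt{1529846978}}{184}$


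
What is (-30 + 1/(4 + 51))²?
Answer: 2719201/3025 ≈ 898.91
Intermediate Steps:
(-30 + 1/(4 + 51))² = (-30 + 1/55)² = (-1649/55)² = 2719201/3025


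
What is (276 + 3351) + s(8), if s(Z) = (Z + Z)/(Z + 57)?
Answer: 235771/65 ≈ 3627.2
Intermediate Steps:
s(Z) = 2*Z/(57 + Z) (s(Z) = (2*Z)/(57 + Z) = 2*Z/(57 + Z))
(276 + 3351) + s(8) = (276 + 3351) + 2*8/(57 + 8) = 3627 + 2*8/65 = 3627 + 2*8*(1/65) = 3627 + 16/65 = 235771/65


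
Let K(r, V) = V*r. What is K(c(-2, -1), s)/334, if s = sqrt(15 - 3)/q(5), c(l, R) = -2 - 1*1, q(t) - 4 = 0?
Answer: -3*sqrt(3)/668 ≈ -0.0077787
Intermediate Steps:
q(t) = 4 (q(t) = 4 + 0 = 4)
c(l, R) = -3 (c(l, R) = -2 - 1 = -3)
s = sqrt(3)/2 (s = sqrt(15 - 3)/4 = sqrt(12)*(1/4) = (2*sqrt(3))*(1/4) = sqrt(3)/2 ≈ 0.86602)
K(c(-2, -1), s)/334 = ((sqrt(3)/2)*(-3))/334 = -3*sqrt(3)/2*(1/334) = -3*sqrt(3)/668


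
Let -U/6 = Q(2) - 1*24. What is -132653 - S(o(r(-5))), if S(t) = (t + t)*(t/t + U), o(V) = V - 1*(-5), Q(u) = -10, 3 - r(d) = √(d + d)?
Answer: -135933 + 410*I*√10 ≈ -1.3593e+5 + 1296.5*I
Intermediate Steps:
r(d) = 3 - √2*√d (r(d) = 3 - √(d + d) = 3 - √(2*d) = 3 - √2*√d)
U = 204 (U = -6*(-10 - 1*24) = -6*(-10 - 24) = -6*(-34) = 204)
o(V) = 5 + V (o(V) = V + 5 = 5 + V)
S(t) = 410*t (S(t) = (t + t)*(t/t + 204) = (2*t)*(1 + 204) = (2*t)*205 = 410*t)
-132653 - S(o(r(-5))) = -132653 - 410*(5 + (3 - √2*√(-5))) = -132653 - 410*(5 + (3 - √2*I*√5)) = -132653 - 410*(5 + (3 - I*√10)) = -132653 - 410*(8 - I*√10) = -132653 - (3280 - 410*I*√10) = -132653 + (-3280 + 410*I*√10) = -135933 + 410*I*√10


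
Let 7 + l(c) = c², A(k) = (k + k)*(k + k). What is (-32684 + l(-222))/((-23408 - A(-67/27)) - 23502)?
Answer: -12096297/34215346 ≈ -0.35353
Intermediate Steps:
A(k) = 4*k² (A(k) = (2*k)*(2*k) = 4*k²)
l(c) = -7 + c²
(-32684 + l(-222))/((-23408 - A(-67/27)) - 23502) = (-32684 + (-7 + (-222)²))/((-23408 - 4*(-67/27)²) - 23502) = (-32684 + (-7 + 49284))/((-23408 - 4*(-67*1/27)²) - 23502) = (-32684 + 49277)/((-23408 - 4*(-67/27)²) - 23502) = 16593/((-23408 - 4*4489/729) - 23502) = 16593/((-23408 - 1*17956/729) - 23502) = 16593/((-23408 - 17956/729) - 23502) = 16593/(-17082388/729 - 23502) = 16593/(-34215346/729) = 16593*(-729/34215346) = -12096297/34215346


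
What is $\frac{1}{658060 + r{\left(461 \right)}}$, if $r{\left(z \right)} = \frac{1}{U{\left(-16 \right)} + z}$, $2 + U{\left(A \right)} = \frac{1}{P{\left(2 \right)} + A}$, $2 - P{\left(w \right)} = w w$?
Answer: $\frac{8261}{5436233678} \approx 1.5196 \cdot 10^{-6}$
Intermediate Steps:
$P{\left(w \right)} = 2 - w^{2}$ ($P{\left(w \right)} = 2 - w w = 2 - w^{2}$)
$U{\left(A \right)} = -2 + \frac{1}{-2 + A}$ ($U{\left(A \right)} = -2 + \frac{1}{\left(2 - 2^{2}\right) + A} = -2 + \frac{1}{\left(2 - 4\right) + A} = -2 + \frac{1}{-2 + A}$)
$r{\left(z \right)} = \frac{1}{- \frac{37}{18} + z}$ ($r{\left(z \right)} = \frac{1}{\frac{5 - -32}{-2 - 16} + z} = \frac{1}{\frac{5 + 32}{-18} + z} = \frac{1}{\left(- \frac{1}{18}\right) 37 + z} = \frac{1}{- \frac{37}{18} + z}$)
$\frac{1}{658060 + r{\left(461 \right)}} = \frac{1}{658060 + \frac{18}{-37 + 18 \cdot 461}} = \frac{1}{658060 + \frac{18}{-37 + 8298}} = \frac{1}{658060 + \frac{18}{8261}} = \frac{1}{\frac{5436233678}{8261}} = \frac{8261}{5436233678}$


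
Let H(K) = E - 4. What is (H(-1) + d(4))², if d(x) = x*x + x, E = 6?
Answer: 484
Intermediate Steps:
H(K) = 2 (H(K) = 6 - 4 = 2)
d(x) = x + x² (d(x) = x² + x = x + x²)
(H(-1) + d(4))² = (2 + 4*(1 + 4))² = (2 + 4*5)² = (2 + 20)² = 22² = 484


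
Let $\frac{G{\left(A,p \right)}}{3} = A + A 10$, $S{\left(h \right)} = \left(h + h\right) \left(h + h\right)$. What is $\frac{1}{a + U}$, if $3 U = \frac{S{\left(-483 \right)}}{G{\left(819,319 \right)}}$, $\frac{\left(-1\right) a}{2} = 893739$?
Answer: $- \frac{1287}{2300469374} \approx -5.5945 \cdot 10^{-7}$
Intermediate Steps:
$a = -1787478$ ($a = \left(-2\right) 893739 = -1787478$)
$S{\left(h \right)} = 4 h^{2}$ ($S{\left(h \right)} = 2 h 2 h = 4 h^{2}$)
$G{\left(A,p \right)} = 33 A$ ($G{\left(A,p \right)} = 3 \left(A + A 10\right) = 3 \left(A + 10 A\right) = 3 \cdot 11 A = 33 A$)
$U = \frac{14812}{1287}$ ($U = \frac{4 \left(-483\right)^{2} \frac{1}{33 \cdot 819}}{3} = \frac{4 \cdot 233289 \cdot \frac{1}{27027}}{3} = \frac{933156 \cdot \frac{1}{27027}}{3} = \frac{1}{3} \cdot \frac{14812}{429} = \frac{14812}{1287} \approx 11.509$)
$\frac{1}{a + U} = \frac{1}{-1787478 + \frac{14812}{1287}} = \frac{1}{- \frac{2300469374}{1287}} = - \frac{1287}{2300469374}$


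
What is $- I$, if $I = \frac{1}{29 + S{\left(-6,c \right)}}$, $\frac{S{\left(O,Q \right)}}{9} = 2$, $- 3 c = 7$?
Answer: $- \frac{1}{47} \approx -0.021277$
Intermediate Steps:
$c = - \frac{7}{3}$ ($c = \left(- \frac{1}{3}\right) 7 = - \frac{7}{3} \approx -2.3333$)
$S{\left(O,Q \right)} = 18$ ($S{\left(O,Q \right)} = 9 \cdot 2 = 18$)
$I = \frac{1}{47}$ ($I = \frac{1}{29 + 18} = \frac{1}{47} \approx 0.021277$)
$- I = \left(-1\right) \frac{1}{47} = - \frac{1}{47}$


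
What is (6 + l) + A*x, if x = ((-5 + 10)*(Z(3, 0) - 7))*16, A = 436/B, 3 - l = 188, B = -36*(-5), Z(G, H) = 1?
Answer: -4025/3 ≈ -1341.7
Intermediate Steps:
B = 180
l = -185 (l = 3 - 1*188 = 3 - 188 = -185)
A = 109/45 (A = 436/180 = 436*(1/180) = 109/45 ≈ 2.4222)
x = -480 (x = ((-5 + 10)*(1 - 7))*16 = (5*(-6))*16 = -30*16 = -480)
(6 + l) + A*x = (6 - 185) + (109/45)*(-480) = -179 - 3488/3 = -4025/3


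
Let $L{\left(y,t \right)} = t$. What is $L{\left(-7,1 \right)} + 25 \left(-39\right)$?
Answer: $-974$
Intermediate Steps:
$L{\left(-7,1 \right)} + 25 \left(-39\right) = 1 + 25 \left(-39\right) = 1 - 975 = -974$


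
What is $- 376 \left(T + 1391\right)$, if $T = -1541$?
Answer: $56400$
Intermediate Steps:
$- 376 \left(T + 1391\right) = - 376 \left(-1541 + 1391\right) = \left(-376\right) \left(-150\right) = 56400$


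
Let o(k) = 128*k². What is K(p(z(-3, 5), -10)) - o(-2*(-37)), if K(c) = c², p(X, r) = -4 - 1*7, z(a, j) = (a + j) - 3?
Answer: -700807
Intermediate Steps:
z(a, j) = -3 + a + j
p(X, r) = -11 (p(X, r) = -4 - 7 = -11)
K(p(z(-3, 5), -10)) - o(-2*(-37)) = (-11)² - 128*(-2*(-37))² = 121 - 128*74² = 121 - 128*5476 = 121 - 1*700928 = 121 - 700928 = -700807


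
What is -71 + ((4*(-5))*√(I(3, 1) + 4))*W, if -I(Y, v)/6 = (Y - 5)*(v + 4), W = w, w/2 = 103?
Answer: -33031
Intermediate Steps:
w = 206 (w = 2*103 = 206)
W = 206
I(Y, v) = -6*(-5 + Y)*(4 + v) (I(Y, v) = -6*(Y - 5)*(v + 4) = -6*(-5 + Y)*(4 + v))
-71 + ((4*(-5))*√(I(3, 1) + 4))*W = -71 + ((4*(-5))*√((120 - 24*3 + 30*1 - 6*3*1) + 4))*206 = -71 - 20*√((120 - 72 + 30 - 18) + 4)*206 = -71 - 20*√(60 + 4)*206 = -71 - 20*√64*206 = -71 - 20*8*206 = -71 - 160*206 = -71 - 32960 = -33031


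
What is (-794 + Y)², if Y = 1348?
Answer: 306916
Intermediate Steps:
(-794 + Y)² = (-794 + 1348)² = 554² = 306916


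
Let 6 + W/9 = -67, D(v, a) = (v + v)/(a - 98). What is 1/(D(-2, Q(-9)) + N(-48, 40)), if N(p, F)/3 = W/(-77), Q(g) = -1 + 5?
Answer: 3619/92791 ≈ 0.039002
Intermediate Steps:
Q(g) = 4
D(v, a) = 2*v/(-98 + a) (D(v, a) = (2*v)/(-98 + a) = 2*v/(-98 + a))
W = -657 (W = -54 + 9*(-67) = -54 - 603 = -657)
N(p, F) = 1971/77 (N(p, F) = 3*(-657/(-77)) = 3*(-657*(-1/77)) = 3*(657/77) = 1971/77)
1/(D(-2, Q(-9)) + N(-48, 40)) = 1/(2*(-2)/(-98 + 4) + 1971/77) = 1/(2*(-2)/(-94) + 1971/77) = 1/(2*(-2)*(-1/94) + 1971/77) = 1/(2/47 + 1971/77) = 1/(92791/3619) = 3619/92791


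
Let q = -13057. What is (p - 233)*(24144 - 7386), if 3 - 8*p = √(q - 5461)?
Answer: -15593319/4 - 8379*I*√18518/4 ≈ -3.8983e+6 - 2.8506e+5*I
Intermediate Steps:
p = 3/8 - I*√18518/8 (p = 3/8 - √(-13057 - 5461)/8 = 3/8 - I*√18518/8 ≈ 0.375 - 17.01*I)
(p - 233)*(24144 - 7386) = ((3/8 - I*√18518/8) - 233)*(24144 - 7386) = (-1861/8 - I*√18518/8)*16758 = -15593319/4 - 8379*I*√18518/4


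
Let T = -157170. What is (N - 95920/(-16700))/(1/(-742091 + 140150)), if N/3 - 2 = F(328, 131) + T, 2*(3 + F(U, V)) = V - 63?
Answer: 236938056398049/835 ≈ 2.8376e+11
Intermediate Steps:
F(U, V) = -69/2 + V/2 (F(U, V) = -3 + (V - 63)/2 = -3 + (-63 + V)/2 = -3 + (-63/2 + V/2) = -69/2 + V/2)
N = -471411 (N = 6 + 3*((-69/2 + (½)*131) - 157170) = 6 + 3*((-69/2 + 131/2) - 157170) = 6 + 3*(31 - 157170) = 6 + 3*(-157139) = 6 - 471417 = -471411)
(N - 95920/(-16700))/(1/(-742091 + 140150)) = (-471411 - 95920/(-16700))/(1/(-742091 + 140150)) = (-471411 - 95920*(-1)/16700)/(1/(-601941)) = (-471411 - 1*(-4796/835))/(-1/601941) = (-471411 + 4796/835)*(-601941) = -393623389/835*(-601941) = 236938056398049/835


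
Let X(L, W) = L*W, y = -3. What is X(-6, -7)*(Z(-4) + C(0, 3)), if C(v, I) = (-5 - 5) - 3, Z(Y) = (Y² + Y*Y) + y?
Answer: 672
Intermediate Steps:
Z(Y) = -3 + 2*Y² (Z(Y) = (Y² + Y*Y) - 3 = (Y² + Y²) - 3 = 2*Y² - 3 = -3 + 2*Y²)
C(v, I) = -13 (C(v, I) = -10 - 3 = -13)
X(-6, -7)*(Z(-4) + C(0, 3)) = (-6*(-7))*((-3 + 2*(-4)²) - 13) = 42*((-3 + 2*16) - 13) = 42*((-3 + 32) - 13) = 42*(29 - 13) = 42*16 = 672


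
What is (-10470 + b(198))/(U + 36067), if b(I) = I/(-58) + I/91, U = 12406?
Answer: -27633597/127920247 ≈ -0.21602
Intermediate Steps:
b(I) = -33*I/5278 (b(I) = I*(-1/58) + I*(1/91) = -I/58 + I/91 = -33*I/5278)
(-10470 + b(198))/(U + 36067) = (-10470 - 33/5278*198)/(12406 + 36067) = (-10470 - 3267/2639)/48473 = -27633597/2639*1/48473 = -27633597/127920247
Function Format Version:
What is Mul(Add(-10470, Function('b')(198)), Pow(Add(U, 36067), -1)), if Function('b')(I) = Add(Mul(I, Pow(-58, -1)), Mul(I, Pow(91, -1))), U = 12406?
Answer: Rational(-27633597, 127920247) ≈ -0.21602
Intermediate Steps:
Function('b')(I) = Mul(Rational(-33, 5278), I) (Function('b')(I) = Add(Mul(I, Rational(-1, 58)), Mul(I, Rational(1, 91))) = Add(Mul(Rational(-1, 58), I), Mul(Rational(1, 91), I)) = Mul(Rational(-33, 5278), I))
Mul(Add(-10470, Function('b')(198)), Pow(Add(U, 36067), -1)) = Mul(Add(-10470, Mul(Rational(-33, 5278), 198)), Pow(Add(12406, 36067), -1)) = Mul(Add(-10470, Rational(-3267, 2639)), Pow(48473, -1)) = Mul(Rational(-27633597, 2639), Rational(1, 48473)) = Rational(-27633597, 127920247)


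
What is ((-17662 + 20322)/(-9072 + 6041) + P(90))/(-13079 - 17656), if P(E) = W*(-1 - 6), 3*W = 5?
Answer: 3259/7984953 ≈ 0.00040814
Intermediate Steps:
W = 5/3 (W = (1/3)*5 = 5/3 ≈ 1.6667)
P(E) = -35/3 (P(E) = 5*(-1 - 6)/3 = (5/3)*(-7) = -35/3)
((-17662 + 20322)/(-9072 + 6041) + P(90))/(-13079 - 17656) = ((-17662 + 20322)/(-9072 + 6041) - 35/3)/(-13079 - 17656) = (2660/(-3031) - 35/3)/(-30735) = (2660*(-1/3031) - 35/3)*(-1/30735) = (-380/433 - 35/3)*(-1/30735) = -16295/1299*(-1/30735) = 3259/7984953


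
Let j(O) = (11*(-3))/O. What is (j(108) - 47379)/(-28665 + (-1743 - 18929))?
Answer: 1705655/1776132 ≈ 0.96032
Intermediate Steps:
j(O) = -33/O
(j(108) - 47379)/(-28665 + (-1743 - 18929)) = (-33/108 - 47379)/(-28665 + (-1743 - 18929)) = (-33*1/108 - 47379)/(-28665 - 20672) = (-11/36 - 47379)/(-49337) = -1705655/36*(-1/49337) = 1705655/1776132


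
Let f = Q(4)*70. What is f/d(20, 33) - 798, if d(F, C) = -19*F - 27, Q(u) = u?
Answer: -325066/407 ≈ -798.69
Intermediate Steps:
d(F, C) = -27 - 19*F
f = 280 (f = 4*70 = 280)
f/d(20, 33) - 798 = 280/(-27 - 19*20) - 798 = 280/(-27 - 380) - 798 = 280/(-407) - 798 = 280*(-1/407) - 798 = -280/407 - 798 = -325066/407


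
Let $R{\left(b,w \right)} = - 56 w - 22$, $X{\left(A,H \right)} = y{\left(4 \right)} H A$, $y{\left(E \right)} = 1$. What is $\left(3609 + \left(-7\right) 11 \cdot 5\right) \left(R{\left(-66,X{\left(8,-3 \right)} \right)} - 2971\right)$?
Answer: $-5316376$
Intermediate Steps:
$X{\left(A,H \right)} = A H$ ($X{\left(A,H \right)} = 1 H A = H A = A H$)
$R{\left(b,w \right)} = -22 - 56 w$
$\left(3609 + \left(-7\right) 11 \cdot 5\right) \left(R{\left(-66,X{\left(8,-3 \right)} \right)} - 2971\right) = \left(3609 + \left(-7\right) 11 \cdot 5\right) \left(\left(-22 - 56 \cdot 8 \left(-3\right)\right) - 2971\right) = \left(3609 - 385\right) \left(\left(-22 - -1344\right) - 2971\right) = \left(3609 - 385\right) \left(\left(-22 + 1344\right) - 2971\right) = 3224 \left(1322 - 2971\right) = 3224 \left(-1649\right) = -5316376$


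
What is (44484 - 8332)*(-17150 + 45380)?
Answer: 1020570960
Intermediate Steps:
(44484 - 8332)*(-17150 + 45380) = 36152*28230 = 1020570960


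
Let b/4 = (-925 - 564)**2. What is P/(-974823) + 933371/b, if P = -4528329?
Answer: 13689761600523/2881734059444 ≈ 4.7505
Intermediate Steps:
b = 8868484 (b = 4*(-925 - 564)**2 = 4*(-1489)**2 = 4*2217121 = 8868484)
P/(-974823) + 933371/b = -4528329/(-974823) + 933371/8868484 = -4528329*(-1/974823) + 933371*(1/8868484) = 1509443/324941 + 933371/8868484 = 13689761600523/2881734059444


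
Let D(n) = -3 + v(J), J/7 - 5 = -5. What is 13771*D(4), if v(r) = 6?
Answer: 41313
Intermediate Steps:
J = 0 (J = 35 + 7*(-5) = 35 - 35 = 0)
D(n) = 3 (D(n) = -3 + 6 = 3)
13771*D(4) = 13771*3 = 41313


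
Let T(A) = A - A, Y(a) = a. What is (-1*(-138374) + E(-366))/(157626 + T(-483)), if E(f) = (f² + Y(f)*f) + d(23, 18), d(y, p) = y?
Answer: 406309/157626 ≈ 2.5777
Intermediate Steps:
T(A) = 0
E(f) = 23 + 2*f² (E(f) = (f² + f*f) + 23 = (f² + f²) + 23 = 2*f² + 23 = 23 + 2*f²)
(-1*(-138374) + E(-366))/(157626 + T(-483)) = (-1*(-138374) + (23 + 2*(-366)²))/(157626 + 0) = (138374 + (23 + 2*133956))/157626 = (138374 + (23 + 267912))*(1/157626) = (138374 + 267935)*(1/157626) = 406309*(1/157626) = 406309/157626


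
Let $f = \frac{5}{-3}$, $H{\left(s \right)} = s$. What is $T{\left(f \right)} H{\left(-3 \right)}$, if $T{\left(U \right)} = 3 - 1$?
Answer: $-6$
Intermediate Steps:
$f = - \frac{5}{3}$ ($f = 5 \left(- \frac{1}{3}\right) = - \frac{5}{3} \approx -1.6667$)
$T{\left(U \right)} = 2$ ($T{\left(U \right)} = 3 - 1 = 2$)
$T{\left(f \right)} H{\left(-3 \right)} = 2 \left(-3\right) = -6$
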